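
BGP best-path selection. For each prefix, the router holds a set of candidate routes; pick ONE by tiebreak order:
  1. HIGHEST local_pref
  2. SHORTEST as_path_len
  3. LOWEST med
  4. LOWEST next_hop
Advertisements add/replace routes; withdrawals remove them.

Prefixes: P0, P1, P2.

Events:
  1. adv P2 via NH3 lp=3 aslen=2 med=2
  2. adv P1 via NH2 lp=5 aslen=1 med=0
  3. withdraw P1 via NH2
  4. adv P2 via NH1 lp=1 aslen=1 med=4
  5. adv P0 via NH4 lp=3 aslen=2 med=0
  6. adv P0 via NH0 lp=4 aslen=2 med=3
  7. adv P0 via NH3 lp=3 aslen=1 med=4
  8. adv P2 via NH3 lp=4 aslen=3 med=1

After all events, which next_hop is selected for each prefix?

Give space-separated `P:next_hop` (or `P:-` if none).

Op 1: best P0=- P1=- P2=NH3
Op 2: best P0=- P1=NH2 P2=NH3
Op 3: best P0=- P1=- P2=NH3
Op 4: best P0=- P1=- P2=NH3
Op 5: best P0=NH4 P1=- P2=NH3
Op 6: best P0=NH0 P1=- P2=NH3
Op 7: best P0=NH0 P1=- P2=NH3
Op 8: best P0=NH0 P1=- P2=NH3

Answer: P0:NH0 P1:- P2:NH3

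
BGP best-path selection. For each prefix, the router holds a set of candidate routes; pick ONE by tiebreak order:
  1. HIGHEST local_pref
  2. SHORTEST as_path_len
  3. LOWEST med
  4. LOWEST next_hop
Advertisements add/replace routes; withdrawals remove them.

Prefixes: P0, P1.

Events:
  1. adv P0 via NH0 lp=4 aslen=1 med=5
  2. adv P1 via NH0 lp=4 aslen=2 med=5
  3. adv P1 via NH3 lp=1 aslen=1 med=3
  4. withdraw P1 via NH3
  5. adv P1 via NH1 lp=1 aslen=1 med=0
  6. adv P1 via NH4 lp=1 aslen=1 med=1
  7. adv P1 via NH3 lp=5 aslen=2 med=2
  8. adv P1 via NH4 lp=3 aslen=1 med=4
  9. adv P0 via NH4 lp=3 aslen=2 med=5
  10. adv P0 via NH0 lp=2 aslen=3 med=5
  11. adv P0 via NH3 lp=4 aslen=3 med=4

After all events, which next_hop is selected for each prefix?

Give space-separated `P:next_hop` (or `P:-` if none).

Answer: P0:NH3 P1:NH3

Derivation:
Op 1: best P0=NH0 P1=-
Op 2: best P0=NH0 P1=NH0
Op 3: best P0=NH0 P1=NH0
Op 4: best P0=NH0 P1=NH0
Op 5: best P0=NH0 P1=NH0
Op 6: best P0=NH0 P1=NH0
Op 7: best P0=NH0 P1=NH3
Op 8: best P0=NH0 P1=NH3
Op 9: best P0=NH0 P1=NH3
Op 10: best P0=NH4 P1=NH3
Op 11: best P0=NH3 P1=NH3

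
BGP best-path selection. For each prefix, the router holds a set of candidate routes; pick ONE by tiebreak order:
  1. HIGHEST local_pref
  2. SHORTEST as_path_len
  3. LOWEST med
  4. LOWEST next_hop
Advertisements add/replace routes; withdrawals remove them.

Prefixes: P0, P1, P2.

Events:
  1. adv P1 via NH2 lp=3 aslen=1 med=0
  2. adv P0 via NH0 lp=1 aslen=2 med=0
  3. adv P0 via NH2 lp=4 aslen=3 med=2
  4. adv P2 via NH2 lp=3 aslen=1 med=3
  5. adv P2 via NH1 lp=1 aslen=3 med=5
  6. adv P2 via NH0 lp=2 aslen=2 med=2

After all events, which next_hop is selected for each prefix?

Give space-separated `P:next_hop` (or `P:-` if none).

Answer: P0:NH2 P1:NH2 P2:NH2

Derivation:
Op 1: best P0=- P1=NH2 P2=-
Op 2: best P0=NH0 P1=NH2 P2=-
Op 3: best P0=NH2 P1=NH2 P2=-
Op 4: best P0=NH2 P1=NH2 P2=NH2
Op 5: best P0=NH2 P1=NH2 P2=NH2
Op 6: best P0=NH2 P1=NH2 P2=NH2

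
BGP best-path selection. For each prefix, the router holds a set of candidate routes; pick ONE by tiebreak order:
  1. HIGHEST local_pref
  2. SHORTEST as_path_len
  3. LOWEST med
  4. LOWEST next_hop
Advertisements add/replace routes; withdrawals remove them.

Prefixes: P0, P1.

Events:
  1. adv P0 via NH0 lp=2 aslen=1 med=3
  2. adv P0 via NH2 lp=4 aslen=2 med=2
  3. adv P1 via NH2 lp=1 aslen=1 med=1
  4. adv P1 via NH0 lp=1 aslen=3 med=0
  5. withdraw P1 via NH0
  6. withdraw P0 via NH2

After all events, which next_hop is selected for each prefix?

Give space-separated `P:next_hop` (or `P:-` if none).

Answer: P0:NH0 P1:NH2

Derivation:
Op 1: best P0=NH0 P1=-
Op 2: best P0=NH2 P1=-
Op 3: best P0=NH2 P1=NH2
Op 4: best P0=NH2 P1=NH2
Op 5: best P0=NH2 P1=NH2
Op 6: best P0=NH0 P1=NH2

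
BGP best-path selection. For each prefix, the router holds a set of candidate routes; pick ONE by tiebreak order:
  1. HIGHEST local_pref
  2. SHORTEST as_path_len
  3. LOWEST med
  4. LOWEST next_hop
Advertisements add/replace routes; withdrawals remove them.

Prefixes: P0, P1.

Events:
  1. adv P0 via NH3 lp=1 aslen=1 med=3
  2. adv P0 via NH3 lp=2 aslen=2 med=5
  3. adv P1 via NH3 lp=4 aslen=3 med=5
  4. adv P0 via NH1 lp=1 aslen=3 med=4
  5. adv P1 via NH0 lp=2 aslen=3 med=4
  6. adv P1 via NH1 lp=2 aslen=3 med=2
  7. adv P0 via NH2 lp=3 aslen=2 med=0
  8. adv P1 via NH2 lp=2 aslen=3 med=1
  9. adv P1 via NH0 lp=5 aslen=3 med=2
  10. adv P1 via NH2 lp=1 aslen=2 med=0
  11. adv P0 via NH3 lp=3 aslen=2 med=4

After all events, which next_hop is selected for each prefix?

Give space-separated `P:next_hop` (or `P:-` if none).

Answer: P0:NH2 P1:NH0

Derivation:
Op 1: best P0=NH3 P1=-
Op 2: best P0=NH3 P1=-
Op 3: best P0=NH3 P1=NH3
Op 4: best P0=NH3 P1=NH3
Op 5: best P0=NH3 P1=NH3
Op 6: best P0=NH3 P1=NH3
Op 7: best P0=NH2 P1=NH3
Op 8: best P0=NH2 P1=NH3
Op 9: best P0=NH2 P1=NH0
Op 10: best P0=NH2 P1=NH0
Op 11: best P0=NH2 P1=NH0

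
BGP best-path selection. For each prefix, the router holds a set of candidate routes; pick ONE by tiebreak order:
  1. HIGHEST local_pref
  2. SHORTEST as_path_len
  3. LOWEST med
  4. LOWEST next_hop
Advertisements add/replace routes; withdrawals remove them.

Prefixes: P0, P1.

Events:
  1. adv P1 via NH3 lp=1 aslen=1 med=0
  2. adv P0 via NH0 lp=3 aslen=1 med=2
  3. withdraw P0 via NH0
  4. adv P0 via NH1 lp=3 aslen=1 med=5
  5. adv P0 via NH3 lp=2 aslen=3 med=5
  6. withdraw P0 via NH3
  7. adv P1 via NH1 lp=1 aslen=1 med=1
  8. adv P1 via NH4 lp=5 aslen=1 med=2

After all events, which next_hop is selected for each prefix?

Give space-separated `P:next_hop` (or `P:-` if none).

Op 1: best P0=- P1=NH3
Op 2: best P0=NH0 P1=NH3
Op 3: best P0=- P1=NH3
Op 4: best P0=NH1 P1=NH3
Op 5: best P0=NH1 P1=NH3
Op 6: best P0=NH1 P1=NH3
Op 7: best P0=NH1 P1=NH3
Op 8: best P0=NH1 P1=NH4

Answer: P0:NH1 P1:NH4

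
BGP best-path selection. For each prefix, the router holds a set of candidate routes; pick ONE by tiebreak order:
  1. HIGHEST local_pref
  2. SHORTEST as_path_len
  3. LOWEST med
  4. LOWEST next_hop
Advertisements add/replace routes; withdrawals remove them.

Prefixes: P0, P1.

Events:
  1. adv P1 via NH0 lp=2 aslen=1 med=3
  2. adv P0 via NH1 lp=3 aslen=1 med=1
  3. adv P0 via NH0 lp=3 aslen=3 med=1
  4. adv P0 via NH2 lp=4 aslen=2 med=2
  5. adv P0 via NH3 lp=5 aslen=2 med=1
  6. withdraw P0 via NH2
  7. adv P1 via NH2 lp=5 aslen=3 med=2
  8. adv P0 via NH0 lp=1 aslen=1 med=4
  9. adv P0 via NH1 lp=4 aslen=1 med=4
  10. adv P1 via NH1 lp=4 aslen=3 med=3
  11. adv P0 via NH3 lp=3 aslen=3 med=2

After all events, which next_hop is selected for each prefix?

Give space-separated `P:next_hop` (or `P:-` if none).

Answer: P0:NH1 P1:NH2

Derivation:
Op 1: best P0=- P1=NH0
Op 2: best P0=NH1 P1=NH0
Op 3: best P0=NH1 P1=NH0
Op 4: best P0=NH2 P1=NH0
Op 5: best P0=NH3 P1=NH0
Op 6: best P0=NH3 P1=NH0
Op 7: best P0=NH3 P1=NH2
Op 8: best P0=NH3 P1=NH2
Op 9: best P0=NH3 P1=NH2
Op 10: best P0=NH3 P1=NH2
Op 11: best P0=NH1 P1=NH2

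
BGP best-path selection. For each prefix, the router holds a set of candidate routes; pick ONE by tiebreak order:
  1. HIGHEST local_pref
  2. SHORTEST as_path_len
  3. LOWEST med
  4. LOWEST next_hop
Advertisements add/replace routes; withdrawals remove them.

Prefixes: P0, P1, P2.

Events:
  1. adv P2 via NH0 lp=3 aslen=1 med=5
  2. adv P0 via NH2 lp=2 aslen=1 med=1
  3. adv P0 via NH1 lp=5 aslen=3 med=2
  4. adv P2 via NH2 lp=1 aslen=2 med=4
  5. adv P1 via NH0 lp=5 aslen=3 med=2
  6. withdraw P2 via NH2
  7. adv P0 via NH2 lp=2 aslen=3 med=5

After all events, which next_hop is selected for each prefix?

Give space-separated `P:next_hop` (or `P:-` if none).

Answer: P0:NH1 P1:NH0 P2:NH0

Derivation:
Op 1: best P0=- P1=- P2=NH0
Op 2: best P0=NH2 P1=- P2=NH0
Op 3: best P0=NH1 P1=- P2=NH0
Op 4: best P0=NH1 P1=- P2=NH0
Op 5: best P0=NH1 P1=NH0 P2=NH0
Op 6: best P0=NH1 P1=NH0 P2=NH0
Op 7: best P0=NH1 P1=NH0 P2=NH0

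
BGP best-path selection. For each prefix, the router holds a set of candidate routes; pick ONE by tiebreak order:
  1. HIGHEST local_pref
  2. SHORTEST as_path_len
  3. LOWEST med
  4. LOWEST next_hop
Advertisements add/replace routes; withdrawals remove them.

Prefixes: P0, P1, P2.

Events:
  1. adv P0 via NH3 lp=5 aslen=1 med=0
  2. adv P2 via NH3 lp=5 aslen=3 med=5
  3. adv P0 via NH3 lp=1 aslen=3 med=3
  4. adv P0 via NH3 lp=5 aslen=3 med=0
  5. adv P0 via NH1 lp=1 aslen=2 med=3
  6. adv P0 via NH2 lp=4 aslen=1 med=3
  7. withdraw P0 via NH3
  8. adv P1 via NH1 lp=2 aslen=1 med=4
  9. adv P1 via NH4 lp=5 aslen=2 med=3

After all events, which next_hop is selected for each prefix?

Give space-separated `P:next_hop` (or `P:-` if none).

Op 1: best P0=NH3 P1=- P2=-
Op 2: best P0=NH3 P1=- P2=NH3
Op 3: best P0=NH3 P1=- P2=NH3
Op 4: best P0=NH3 P1=- P2=NH3
Op 5: best P0=NH3 P1=- P2=NH3
Op 6: best P0=NH3 P1=- P2=NH3
Op 7: best P0=NH2 P1=- P2=NH3
Op 8: best P0=NH2 P1=NH1 P2=NH3
Op 9: best P0=NH2 P1=NH4 P2=NH3

Answer: P0:NH2 P1:NH4 P2:NH3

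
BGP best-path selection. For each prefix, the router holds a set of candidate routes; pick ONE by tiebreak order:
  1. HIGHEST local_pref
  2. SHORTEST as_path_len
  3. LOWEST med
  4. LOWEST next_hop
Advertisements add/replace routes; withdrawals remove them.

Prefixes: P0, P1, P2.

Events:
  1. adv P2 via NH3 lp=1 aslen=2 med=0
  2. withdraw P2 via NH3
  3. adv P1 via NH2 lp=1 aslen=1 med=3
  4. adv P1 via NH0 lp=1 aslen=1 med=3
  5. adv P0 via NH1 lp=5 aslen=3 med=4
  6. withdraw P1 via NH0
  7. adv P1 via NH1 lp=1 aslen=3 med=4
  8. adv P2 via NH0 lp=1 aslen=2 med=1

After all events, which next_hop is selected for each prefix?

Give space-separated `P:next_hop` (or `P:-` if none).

Op 1: best P0=- P1=- P2=NH3
Op 2: best P0=- P1=- P2=-
Op 3: best P0=- P1=NH2 P2=-
Op 4: best P0=- P1=NH0 P2=-
Op 5: best P0=NH1 P1=NH0 P2=-
Op 6: best P0=NH1 P1=NH2 P2=-
Op 7: best P0=NH1 P1=NH2 P2=-
Op 8: best P0=NH1 P1=NH2 P2=NH0

Answer: P0:NH1 P1:NH2 P2:NH0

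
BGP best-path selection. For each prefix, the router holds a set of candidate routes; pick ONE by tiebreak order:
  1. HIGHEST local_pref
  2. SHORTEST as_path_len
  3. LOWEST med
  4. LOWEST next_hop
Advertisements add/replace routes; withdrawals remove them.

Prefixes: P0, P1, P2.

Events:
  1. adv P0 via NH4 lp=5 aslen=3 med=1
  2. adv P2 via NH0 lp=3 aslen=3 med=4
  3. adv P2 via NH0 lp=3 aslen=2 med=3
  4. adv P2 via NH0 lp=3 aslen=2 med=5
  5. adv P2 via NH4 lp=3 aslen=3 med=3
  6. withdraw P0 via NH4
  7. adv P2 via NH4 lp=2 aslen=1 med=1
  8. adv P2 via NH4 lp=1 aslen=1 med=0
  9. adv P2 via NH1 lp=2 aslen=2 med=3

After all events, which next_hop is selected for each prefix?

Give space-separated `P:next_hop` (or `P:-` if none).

Op 1: best P0=NH4 P1=- P2=-
Op 2: best P0=NH4 P1=- P2=NH0
Op 3: best P0=NH4 P1=- P2=NH0
Op 4: best P0=NH4 P1=- P2=NH0
Op 5: best P0=NH4 P1=- P2=NH0
Op 6: best P0=- P1=- P2=NH0
Op 7: best P0=- P1=- P2=NH0
Op 8: best P0=- P1=- P2=NH0
Op 9: best P0=- P1=- P2=NH0

Answer: P0:- P1:- P2:NH0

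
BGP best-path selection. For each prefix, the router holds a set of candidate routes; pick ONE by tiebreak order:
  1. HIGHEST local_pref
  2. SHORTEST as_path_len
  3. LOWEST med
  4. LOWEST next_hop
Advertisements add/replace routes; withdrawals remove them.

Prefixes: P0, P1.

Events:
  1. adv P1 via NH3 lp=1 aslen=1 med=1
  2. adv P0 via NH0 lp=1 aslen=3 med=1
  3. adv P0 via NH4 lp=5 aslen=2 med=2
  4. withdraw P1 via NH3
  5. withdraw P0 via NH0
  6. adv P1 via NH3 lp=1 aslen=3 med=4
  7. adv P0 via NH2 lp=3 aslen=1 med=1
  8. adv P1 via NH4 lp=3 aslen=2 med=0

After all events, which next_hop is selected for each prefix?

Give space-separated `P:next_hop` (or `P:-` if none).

Op 1: best P0=- P1=NH3
Op 2: best P0=NH0 P1=NH3
Op 3: best P0=NH4 P1=NH3
Op 4: best P0=NH4 P1=-
Op 5: best P0=NH4 P1=-
Op 6: best P0=NH4 P1=NH3
Op 7: best P0=NH4 P1=NH3
Op 8: best P0=NH4 P1=NH4

Answer: P0:NH4 P1:NH4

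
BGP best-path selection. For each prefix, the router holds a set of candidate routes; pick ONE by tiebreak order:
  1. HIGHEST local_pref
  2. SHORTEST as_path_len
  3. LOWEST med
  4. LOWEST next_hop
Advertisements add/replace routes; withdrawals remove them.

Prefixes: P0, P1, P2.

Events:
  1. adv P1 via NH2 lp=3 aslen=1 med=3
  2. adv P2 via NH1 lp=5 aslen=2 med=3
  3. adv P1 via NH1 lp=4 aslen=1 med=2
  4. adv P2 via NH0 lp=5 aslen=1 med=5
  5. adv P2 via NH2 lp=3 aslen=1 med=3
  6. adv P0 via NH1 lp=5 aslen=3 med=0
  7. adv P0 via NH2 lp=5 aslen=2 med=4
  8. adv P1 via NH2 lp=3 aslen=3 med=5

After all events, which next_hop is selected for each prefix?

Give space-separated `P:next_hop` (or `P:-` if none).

Answer: P0:NH2 P1:NH1 P2:NH0

Derivation:
Op 1: best P0=- P1=NH2 P2=-
Op 2: best P0=- P1=NH2 P2=NH1
Op 3: best P0=- P1=NH1 P2=NH1
Op 4: best P0=- P1=NH1 P2=NH0
Op 5: best P0=- P1=NH1 P2=NH0
Op 6: best P0=NH1 P1=NH1 P2=NH0
Op 7: best P0=NH2 P1=NH1 P2=NH0
Op 8: best P0=NH2 P1=NH1 P2=NH0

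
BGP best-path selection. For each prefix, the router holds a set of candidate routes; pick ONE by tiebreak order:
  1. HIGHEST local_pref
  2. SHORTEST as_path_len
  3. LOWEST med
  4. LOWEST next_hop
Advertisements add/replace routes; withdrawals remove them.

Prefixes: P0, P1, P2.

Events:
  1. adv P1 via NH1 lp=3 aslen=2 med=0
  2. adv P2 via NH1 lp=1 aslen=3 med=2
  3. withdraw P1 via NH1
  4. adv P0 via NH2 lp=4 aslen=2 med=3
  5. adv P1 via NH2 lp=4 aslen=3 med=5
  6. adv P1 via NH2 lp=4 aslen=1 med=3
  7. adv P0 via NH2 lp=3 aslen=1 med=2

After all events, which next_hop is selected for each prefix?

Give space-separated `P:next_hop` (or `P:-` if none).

Answer: P0:NH2 P1:NH2 P2:NH1

Derivation:
Op 1: best P0=- P1=NH1 P2=-
Op 2: best P0=- P1=NH1 P2=NH1
Op 3: best P0=- P1=- P2=NH1
Op 4: best P0=NH2 P1=- P2=NH1
Op 5: best P0=NH2 P1=NH2 P2=NH1
Op 6: best P0=NH2 P1=NH2 P2=NH1
Op 7: best P0=NH2 P1=NH2 P2=NH1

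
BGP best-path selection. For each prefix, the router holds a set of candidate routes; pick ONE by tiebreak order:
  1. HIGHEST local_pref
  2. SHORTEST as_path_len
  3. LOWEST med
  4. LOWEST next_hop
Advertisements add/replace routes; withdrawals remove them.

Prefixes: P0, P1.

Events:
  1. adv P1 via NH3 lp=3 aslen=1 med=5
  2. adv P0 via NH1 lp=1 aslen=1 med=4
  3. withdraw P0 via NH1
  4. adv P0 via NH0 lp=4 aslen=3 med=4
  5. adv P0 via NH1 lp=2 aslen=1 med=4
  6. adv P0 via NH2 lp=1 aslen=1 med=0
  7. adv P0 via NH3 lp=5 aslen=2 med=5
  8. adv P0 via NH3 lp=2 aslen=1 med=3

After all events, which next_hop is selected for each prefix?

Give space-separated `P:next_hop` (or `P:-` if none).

Op 1: best P0=- P1=NH3
Op 2: best P0=NH1 P1=NH3
Op 3: best P0=- P1=NH3
Op 4: best P0=NH0 P1=NH3
Op 5: best P0=NH0 P1=NH3
Op 6: best P0=NH0 P1=NH3
Op 7: best P0=NH3 P1=NH3
Op 8: best P0=NH0 P1=NH3

Answer: P0:NH0 P1:NH3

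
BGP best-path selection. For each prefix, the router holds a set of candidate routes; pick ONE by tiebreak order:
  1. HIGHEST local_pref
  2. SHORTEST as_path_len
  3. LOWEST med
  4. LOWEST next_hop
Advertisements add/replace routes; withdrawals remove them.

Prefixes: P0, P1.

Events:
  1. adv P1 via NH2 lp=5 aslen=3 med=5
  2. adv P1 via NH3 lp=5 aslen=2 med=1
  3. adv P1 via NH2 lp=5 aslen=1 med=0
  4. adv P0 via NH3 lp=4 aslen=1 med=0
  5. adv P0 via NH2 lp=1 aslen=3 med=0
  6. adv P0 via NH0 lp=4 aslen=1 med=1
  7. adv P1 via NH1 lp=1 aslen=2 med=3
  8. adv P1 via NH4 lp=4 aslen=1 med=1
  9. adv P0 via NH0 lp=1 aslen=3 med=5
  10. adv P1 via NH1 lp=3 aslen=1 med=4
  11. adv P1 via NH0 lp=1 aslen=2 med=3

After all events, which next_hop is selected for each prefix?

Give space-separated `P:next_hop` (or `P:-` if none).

Op 1: best P0=- P1=NH2
Op 2: best P0=- P1=NH3
Op 3: best P0=- P1=NH2
Op 4: best P0=NH3 P1=NH2
Op 5: best P0=NH3 P1=NH2
Op 6: best P0=NH3 P1=NH2
Op 7: best P0=NH3 P1=NH2
Op 8: best P0=NH3 P1=NH2
Op 9: best P0=NH3 P1=NH2
Op 10: best P0=NH3 P1=NH2
Op 11: best P0=NH3 P1=NH2

Answer: P0:NH3 P1:NH2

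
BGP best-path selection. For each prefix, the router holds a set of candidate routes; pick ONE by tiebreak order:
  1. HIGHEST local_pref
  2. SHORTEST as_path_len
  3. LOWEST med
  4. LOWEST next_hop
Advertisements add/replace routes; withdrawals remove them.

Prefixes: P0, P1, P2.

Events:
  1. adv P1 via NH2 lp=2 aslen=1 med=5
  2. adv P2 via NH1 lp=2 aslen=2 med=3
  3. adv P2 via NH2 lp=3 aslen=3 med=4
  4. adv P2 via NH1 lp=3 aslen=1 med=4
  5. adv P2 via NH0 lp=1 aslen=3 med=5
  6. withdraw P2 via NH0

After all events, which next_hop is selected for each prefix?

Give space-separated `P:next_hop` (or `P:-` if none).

Op 1: best P0=- P1=NH2 P2=-
Op 2: best P0=- P1=NH2 P2=NH1
Op 3: best P0=- P1=NH2 P2=NH2
Op 4: best P0=- P1=NH2 P2=NH1
Op 5: best P0=- P1=NH2 P2=NH1
Op 6: best P0=- P1=NH2 P2=NH1

Answer: P0:- P1:NH2 P2:NH1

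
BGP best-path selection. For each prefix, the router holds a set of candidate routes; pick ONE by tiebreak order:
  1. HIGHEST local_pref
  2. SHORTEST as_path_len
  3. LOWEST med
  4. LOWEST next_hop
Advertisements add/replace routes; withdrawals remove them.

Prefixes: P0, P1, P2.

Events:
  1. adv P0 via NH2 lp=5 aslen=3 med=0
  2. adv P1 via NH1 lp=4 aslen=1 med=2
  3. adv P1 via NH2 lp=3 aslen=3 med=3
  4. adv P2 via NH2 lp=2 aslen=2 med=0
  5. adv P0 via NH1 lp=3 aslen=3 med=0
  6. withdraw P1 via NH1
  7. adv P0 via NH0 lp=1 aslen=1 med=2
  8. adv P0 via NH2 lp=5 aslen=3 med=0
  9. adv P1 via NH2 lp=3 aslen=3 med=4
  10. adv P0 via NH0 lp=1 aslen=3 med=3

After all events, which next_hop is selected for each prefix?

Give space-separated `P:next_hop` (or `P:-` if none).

Answer: P0:NH2 P1:NH2 P2:NH2

Derivation:
Op 1: best P0=NH2 P1=- P2=-
Op 2: best P0=NH2 P1=NH1 P2=-
Op 3: best P0=NH2 P1=NH1 P2=-
Op 4: best P0=NH2 P1=NH1 P2=NH2
Op 5: best P0=NH2 P1=NH1 P2=NH2
Op 6: best P0=NH2 P1=NH2 P2=NH2
Op 7: best P0=NH2 P1=NH2 P2=NH2
Op 8: best P0=NH2 P1=NH2 P2=NH2
Op 9: best P0=NH2 P1=NH2 P2=NH2
Op 10: best P0=NH2 P1=NH2 P2=NH2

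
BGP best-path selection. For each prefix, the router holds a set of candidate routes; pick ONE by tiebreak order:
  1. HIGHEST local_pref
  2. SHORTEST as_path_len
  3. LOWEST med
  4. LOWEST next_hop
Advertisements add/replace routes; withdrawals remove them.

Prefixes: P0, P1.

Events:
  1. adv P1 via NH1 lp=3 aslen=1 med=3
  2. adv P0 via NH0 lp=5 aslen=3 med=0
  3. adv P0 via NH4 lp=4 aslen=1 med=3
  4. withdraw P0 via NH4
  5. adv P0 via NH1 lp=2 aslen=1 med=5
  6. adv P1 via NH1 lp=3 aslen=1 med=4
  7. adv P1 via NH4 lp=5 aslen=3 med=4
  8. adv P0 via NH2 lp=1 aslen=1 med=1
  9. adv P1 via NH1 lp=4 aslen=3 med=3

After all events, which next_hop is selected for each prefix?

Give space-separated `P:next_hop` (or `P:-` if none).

Op 1: best P0=- P1=NH1
Op 2: best P0=NH0 P1=NH1
Op 3: best P0=NH0 P1=NH1
Op 4: best P0=NH0 P1=NH1
Op 5: best P0=NH0 P1=NH1
Op 6: best P0=NH0 P1=NH1
Op 7: best P0=NH0 P1=NH4
Op 8: best P0=NH0 P1=NH4
Op 9: best P0=NH0 P1=NH4

Answer: P0:NH0 P1:NH4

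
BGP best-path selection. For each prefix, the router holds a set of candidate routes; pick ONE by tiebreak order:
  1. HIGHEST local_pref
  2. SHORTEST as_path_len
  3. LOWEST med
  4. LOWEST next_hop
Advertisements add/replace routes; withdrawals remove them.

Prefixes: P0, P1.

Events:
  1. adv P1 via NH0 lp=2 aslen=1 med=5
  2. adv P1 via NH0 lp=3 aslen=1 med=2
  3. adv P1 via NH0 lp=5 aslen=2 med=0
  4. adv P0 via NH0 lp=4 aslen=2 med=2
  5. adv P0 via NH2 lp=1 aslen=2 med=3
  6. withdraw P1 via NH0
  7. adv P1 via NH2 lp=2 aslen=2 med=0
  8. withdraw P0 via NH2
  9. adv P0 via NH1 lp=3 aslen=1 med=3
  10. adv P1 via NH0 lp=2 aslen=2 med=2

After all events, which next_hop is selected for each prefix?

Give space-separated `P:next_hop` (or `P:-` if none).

Answer: P0:NH0 P1:NH2

Derivation:
Op 1: best P0=- P1=NH0
Op 2: best P0=- P1=NH0
Op 3: best P0=- P1=NH0
Op 4: best P0=NH0 P1=NH0
Op 5: best P0=NH0 P1=NH0
Op 6: best P0=NH0 P1=-
Op 7: best P0=NH0 P1=NH2
Op 8: best P0=NH0 P1=NH2
Op 9: best P0=NH0 P1=NH2
Op 10: best P0=NH0 P1=NH2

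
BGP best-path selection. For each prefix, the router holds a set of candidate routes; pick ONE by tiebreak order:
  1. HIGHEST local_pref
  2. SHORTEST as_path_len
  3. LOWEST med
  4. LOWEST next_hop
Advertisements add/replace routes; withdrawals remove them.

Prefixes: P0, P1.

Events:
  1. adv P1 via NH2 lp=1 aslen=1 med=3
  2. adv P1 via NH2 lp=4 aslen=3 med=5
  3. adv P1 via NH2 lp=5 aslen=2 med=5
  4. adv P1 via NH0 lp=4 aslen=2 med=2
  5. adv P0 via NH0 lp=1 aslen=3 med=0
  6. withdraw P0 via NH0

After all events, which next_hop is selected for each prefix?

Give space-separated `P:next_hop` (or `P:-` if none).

Answer: P0:- P1:NH2

Derivation:
Op 1: best P0=- P1=NH2
Op 2: best P0=- P1=NH2
Op 3: best P0=- P1=NH2
Op 4: best P0=- P1=NH2
Op 5: best P0=NH0 P1=NH2
Op 6: best P0=- P1=NH2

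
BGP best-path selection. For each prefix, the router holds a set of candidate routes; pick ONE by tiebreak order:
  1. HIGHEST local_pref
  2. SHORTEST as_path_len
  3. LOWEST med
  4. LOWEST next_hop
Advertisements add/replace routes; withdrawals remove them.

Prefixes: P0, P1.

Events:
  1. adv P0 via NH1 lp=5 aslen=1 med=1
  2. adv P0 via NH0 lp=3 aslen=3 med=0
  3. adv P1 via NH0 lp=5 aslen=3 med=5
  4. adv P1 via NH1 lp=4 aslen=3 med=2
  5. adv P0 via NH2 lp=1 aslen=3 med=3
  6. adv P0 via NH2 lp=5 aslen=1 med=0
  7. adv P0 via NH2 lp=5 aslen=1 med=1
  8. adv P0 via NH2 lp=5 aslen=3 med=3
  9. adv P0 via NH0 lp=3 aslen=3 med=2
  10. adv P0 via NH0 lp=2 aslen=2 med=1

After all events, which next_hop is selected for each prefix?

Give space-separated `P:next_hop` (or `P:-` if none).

Answer: P0:NH1 P1:NH0

Derivation:
Op 1: best P0=NH1 P1=-
Op 2: best P0=NH1 P1=-
Op 3: best P0=NH1 P1=NH0
Op 4: best P0=NH1 P1=NH0
Op 5: best P0=NH1 P1=NH0
Op 6: best P0=NH2 P1=NH0
Op 7: best P0=NH1 P1=NH0
Op 8: best P0=NH1 P1=NH0
Op 9: best P0=NH1 P1=NH0
Op 10: best P0=NH1 P1=NH0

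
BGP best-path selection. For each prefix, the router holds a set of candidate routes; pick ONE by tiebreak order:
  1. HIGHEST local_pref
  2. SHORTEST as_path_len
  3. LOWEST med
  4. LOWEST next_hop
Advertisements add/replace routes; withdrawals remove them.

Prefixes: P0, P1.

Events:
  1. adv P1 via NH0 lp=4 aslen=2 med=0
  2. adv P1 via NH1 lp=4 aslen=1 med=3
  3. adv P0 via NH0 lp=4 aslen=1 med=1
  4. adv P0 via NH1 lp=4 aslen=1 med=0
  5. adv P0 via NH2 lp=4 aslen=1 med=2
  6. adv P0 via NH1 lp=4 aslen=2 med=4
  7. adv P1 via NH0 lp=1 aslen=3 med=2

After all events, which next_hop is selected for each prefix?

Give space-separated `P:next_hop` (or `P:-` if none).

Op 1: best P0=- P1=NH0
Op 2: best P0=- P1=NH1
Op 3: best P0=NH0 P1=NH1
Op 4: best P0=NH1 P1=NH1
Op 5: best P0=NH1 P1=NH1
Op 6: best P0=NH0 P1=NH1
Op 7: best P0=NH0 P1=NH1

Answer: P0:NH0 P1:NH1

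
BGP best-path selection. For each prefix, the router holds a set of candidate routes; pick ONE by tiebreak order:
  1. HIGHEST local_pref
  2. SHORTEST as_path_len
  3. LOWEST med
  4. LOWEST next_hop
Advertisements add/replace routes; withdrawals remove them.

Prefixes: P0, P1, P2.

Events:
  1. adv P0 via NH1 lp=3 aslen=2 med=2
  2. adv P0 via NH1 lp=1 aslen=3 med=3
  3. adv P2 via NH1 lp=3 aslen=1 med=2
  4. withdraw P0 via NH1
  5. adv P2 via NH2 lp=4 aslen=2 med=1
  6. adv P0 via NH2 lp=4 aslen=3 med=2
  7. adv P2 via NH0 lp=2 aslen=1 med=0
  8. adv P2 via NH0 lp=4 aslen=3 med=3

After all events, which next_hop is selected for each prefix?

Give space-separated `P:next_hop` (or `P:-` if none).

Op 1: best P0=NH1 P1=- P2=-
Op 2: best P0=NH1 P1=- P2=-
Op 3: best P0=NH1 P1=- P2=NH1
Op 4: best P0=- P1=- P2=NH1
Op 5: best P0=- P1=- P2=NH2
Op 6: best P0=NH2 P1=- P2=NH2
Op 7: best P0=NH2 P1=- P2=NH2
Op 8: best P0=NH2 P1=- P2=NH2

Answer: P0:NH2 P1:- P2:NH2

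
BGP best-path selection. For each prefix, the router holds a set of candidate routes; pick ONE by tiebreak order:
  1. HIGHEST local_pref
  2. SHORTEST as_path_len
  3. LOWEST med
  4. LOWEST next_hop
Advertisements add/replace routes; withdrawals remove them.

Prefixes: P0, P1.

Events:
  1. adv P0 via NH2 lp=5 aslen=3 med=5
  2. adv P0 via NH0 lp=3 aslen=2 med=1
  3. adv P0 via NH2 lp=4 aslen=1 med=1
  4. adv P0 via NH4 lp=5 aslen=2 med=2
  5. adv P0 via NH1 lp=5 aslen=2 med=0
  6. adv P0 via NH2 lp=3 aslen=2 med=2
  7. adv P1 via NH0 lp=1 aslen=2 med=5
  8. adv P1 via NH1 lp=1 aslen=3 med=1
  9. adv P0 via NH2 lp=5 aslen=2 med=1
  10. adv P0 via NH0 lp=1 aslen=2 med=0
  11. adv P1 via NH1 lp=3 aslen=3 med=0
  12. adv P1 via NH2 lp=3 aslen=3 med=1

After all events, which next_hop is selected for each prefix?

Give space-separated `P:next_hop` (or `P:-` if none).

Answer: P0:NH1 P1:NH1

Derivation:
Op 1: best P0=NH2 P1=-
Op 2: best P0=NH2 P1=-
Op 3: best P0=NH2 P1=-
Op 4: best P0=NH4 P1=-
Op 5: best P0=NH1 P1=-
Op 6: best P0=NH1 P1=-
Op 7: best P0=NH1 P1=NH0
Op 8: best P0=NH1 P1=NH0
Op 9: best P0=NH1 P1=NH0
Op 10: best P0=NH1 P1=NH0
Op 11: best P0=NH1 P1=NH1
Op 12: best P0=NH1 P1=NH1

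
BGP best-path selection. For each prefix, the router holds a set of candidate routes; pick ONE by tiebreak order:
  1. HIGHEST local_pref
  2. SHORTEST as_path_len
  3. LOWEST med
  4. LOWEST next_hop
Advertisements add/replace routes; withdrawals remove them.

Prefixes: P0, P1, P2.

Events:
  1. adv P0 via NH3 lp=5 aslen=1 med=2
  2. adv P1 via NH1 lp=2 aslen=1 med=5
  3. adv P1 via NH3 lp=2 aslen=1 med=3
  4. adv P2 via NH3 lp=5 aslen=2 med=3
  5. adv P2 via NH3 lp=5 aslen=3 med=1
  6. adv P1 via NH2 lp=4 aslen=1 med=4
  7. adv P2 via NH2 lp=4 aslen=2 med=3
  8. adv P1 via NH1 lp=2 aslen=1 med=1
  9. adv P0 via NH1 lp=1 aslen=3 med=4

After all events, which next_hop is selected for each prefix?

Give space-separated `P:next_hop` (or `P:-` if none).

Answer: P0:NH3 P1:NH2 P2:NH3

Derivation:
Op 1: best P0=NH3 P1=- P2=-
Op 2: best P0=NH3 P1=NH1 P2=-
Op 3: best P0=NH3 P1=NH3 P2=-
Op 4: best P0=NH3 P1=NH3 P2=NH3
Op 5: best P0=NH3 P1=NH3 P2=NH3
Op 6: best P0=NH3 P1=NH2 P2=NH3
Op 7: best P0=NH3 P1=NH2 P2=NH3
Op 8: best P0=NH3 P1=NH2 P2=NH3
Op 9: best P0=NH3 P1=NH2 P2=NH3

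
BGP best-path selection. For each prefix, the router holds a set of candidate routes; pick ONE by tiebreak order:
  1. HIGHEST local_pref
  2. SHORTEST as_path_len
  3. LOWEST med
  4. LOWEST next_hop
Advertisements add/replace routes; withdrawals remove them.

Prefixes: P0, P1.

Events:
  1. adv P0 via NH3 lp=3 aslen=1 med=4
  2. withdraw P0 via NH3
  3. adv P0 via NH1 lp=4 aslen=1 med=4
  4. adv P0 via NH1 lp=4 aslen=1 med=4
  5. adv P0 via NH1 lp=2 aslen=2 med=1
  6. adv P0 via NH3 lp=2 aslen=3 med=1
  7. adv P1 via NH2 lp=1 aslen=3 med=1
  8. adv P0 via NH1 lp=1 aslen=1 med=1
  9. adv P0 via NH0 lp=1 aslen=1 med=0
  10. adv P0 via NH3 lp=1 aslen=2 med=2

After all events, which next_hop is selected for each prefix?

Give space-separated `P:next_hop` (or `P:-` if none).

Op 1: best P0=NH3 P1=-
Op 2: best P0=- P1=-
Op 3: best P0=NH1 P1=-
Op 4: best P0=NH1 P1=-
Op 5: best P0=NH1 P1=-
Op 6: best P0=NH1 P1=-
Op 7: best P0=NH1 P1=NH2
Op 8: best P0=NH3 P1=NH2
Op 9: best P0=NH3 P1=NH2
Op 10: best P0=NH0 P1=NH2

Answer: P0:NH0 P1:NH2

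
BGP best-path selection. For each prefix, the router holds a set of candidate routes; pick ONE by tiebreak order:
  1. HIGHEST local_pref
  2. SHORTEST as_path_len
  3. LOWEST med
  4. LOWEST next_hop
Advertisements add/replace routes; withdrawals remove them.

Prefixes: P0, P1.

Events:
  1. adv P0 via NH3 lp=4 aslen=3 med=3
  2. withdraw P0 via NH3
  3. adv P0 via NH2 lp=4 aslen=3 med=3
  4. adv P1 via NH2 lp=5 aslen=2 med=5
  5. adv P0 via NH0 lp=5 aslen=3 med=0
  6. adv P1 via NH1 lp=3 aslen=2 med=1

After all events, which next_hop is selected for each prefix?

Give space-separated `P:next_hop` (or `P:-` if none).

Answer: P0:NH0 P1:NH2

Derivation:
Op 1: best P0=NH3 P1=-
Op 2: best P0=- P1=-
Op 3: best P0=NH2 P1=-
Op 4: best P0=NH2 P1=NH2
Op 5: best P0=NH0 P1=NH2
Op 6: best P0=NH0 P1=NH2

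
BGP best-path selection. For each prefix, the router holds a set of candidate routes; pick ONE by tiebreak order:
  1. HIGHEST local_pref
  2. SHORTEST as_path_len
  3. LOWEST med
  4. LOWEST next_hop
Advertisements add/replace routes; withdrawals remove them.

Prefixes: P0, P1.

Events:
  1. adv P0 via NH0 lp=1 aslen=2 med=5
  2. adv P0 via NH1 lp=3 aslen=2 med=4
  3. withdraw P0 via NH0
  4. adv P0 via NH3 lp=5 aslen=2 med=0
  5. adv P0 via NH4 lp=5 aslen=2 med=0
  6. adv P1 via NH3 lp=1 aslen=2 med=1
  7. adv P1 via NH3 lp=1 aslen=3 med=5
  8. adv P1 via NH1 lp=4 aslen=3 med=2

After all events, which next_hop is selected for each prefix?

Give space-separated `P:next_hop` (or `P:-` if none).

Op 1: best P0=NH0 P1=-
Op 2: best P0=NH1 P1=-
Op 3: best P0=NH1 P1=-
Op 4: best P0=NH3 P1=-
Op 5: best P0=NH3 P1=-
Op 6: best P0=NH3 P1=NH3
Op 7: best P0=NH3 P1=NH3
Op 8: best P0=NH3 P1=NH1

Answer: P0:NH3 P1:NH1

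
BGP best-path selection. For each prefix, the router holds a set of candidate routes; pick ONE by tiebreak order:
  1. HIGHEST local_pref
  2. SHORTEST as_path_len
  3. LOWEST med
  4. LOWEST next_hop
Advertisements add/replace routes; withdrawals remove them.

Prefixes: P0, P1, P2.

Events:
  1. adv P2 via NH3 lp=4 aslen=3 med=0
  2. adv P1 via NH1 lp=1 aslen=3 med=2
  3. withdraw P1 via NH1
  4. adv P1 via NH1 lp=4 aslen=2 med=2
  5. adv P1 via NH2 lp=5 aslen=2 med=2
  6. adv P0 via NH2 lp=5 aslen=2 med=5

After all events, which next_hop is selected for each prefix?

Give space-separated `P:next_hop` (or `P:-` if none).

Answer: P0:NH2 P1:NH2 P2:NH3

Derivation:
Op 1: best P0=- P1=- P2=NH3
Op 2: best P0=- P1=NH1 P2=NH3
Op 3: best P0=- P1=- P2=NH3
Op 4: best P0=- P1=NH1 P2=NH3
Op 5: best P0=- P1=NH2 P2=NH3
Op 6: best P0=NH2 P1=NH2 P2=NH3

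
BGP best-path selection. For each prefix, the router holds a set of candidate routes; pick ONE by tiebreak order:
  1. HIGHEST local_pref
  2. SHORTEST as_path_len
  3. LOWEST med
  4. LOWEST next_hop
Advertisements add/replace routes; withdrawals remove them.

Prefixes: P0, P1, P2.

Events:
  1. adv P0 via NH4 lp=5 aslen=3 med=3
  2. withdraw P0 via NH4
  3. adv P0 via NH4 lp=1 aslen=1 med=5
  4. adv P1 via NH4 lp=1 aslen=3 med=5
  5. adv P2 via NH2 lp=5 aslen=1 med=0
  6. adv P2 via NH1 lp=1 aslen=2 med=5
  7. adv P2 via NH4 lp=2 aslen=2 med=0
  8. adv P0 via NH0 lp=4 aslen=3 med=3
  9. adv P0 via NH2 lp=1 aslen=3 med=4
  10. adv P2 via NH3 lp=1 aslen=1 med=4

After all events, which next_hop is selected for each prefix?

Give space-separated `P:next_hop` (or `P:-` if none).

Answer: P0:NH0 P1:NH4 P2:NH2

Derivation:
Op 1: best P0=NH4 P1=- P2=-
Op 2: best P0=- P1=- P2=-
Op 3: best P0=NH4 P1=- P2=-
Op 4: best P0=NH4 P1=NH4 P2=-
Op 5: best P0=NH4 P1=NH4 P2=NH2
Op 6: best P0=NH4 P1=NH4 P2=NH2
Op 7: best P0=NH4 P1=NH4 P2=NH2
Op 8: best P0=NH0 P1=NH4 P2=NH2
Op 9: best P0=NH0 P1=NH4 P2=NH2
Op 10: best P0=NH0 P1=NH4 P2=NH2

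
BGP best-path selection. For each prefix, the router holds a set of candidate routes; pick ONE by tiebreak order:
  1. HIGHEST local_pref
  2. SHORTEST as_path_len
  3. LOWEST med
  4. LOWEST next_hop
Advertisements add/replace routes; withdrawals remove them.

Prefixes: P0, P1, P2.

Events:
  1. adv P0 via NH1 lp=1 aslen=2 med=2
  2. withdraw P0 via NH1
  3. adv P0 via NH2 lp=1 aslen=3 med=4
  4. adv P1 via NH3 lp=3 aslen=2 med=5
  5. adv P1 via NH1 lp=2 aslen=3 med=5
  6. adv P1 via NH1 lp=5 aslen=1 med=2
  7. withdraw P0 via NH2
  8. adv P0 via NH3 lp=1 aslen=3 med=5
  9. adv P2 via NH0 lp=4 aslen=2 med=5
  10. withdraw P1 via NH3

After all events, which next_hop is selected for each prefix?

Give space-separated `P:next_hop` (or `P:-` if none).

Answer: P0:NH3 P1:NH1 P2:NH0

Derivation:
Op 1: best P0=NH1 P1=- P2=-
Op 2: best P0=- P1=- P2=-
Op 3: best P0=NH2 P1=- P2=-
Op 4: best P0=NH2 P1=NH3 P2=-
Op 5: best P0=NH2 P1=NH3 P2=-
Op 6: best P0=NH2 P1=NH1 P2=-
Op 7: best P0=- P1=NH1 P2=-
Op 8: best P0=NH3 P1=NH1 P2=-
Op 9: best P0=NH3 P1=NH1 P2=NH0
Op 10: best P0=NH3 P1=NH1 P2=NH0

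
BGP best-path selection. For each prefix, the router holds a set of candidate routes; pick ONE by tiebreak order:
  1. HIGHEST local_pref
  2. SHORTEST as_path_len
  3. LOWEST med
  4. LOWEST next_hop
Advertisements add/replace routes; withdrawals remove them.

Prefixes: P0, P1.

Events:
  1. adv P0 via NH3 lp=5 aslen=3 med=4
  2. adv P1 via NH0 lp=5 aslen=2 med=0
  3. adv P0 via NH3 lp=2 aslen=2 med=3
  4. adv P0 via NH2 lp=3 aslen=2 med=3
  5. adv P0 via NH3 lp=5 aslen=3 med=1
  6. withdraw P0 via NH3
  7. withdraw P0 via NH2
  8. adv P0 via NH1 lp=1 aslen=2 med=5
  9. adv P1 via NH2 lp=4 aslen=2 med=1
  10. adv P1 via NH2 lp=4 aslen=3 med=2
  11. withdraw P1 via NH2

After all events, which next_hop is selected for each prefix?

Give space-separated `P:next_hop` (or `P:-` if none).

Op 1: best P0=NH3 P1=-
Op 2: best P0=NH3 P1=NH0
Op 3: best P0=NH3 P1=NH0
Op 4: best P0=NH2 P1=NH0
Op 5: best P0=NH3 P1=NH0
Op 6: best P0=NH2 P1=NH0
Op 7: best P0=- P1=NH0
Op 8: best P0=NH1 P1=NH0
Op 9: best P0=NH1 P1=NH0
Op 10: best P0=NH1 P1=NH0
Op 11: best P0=NH1 P1=NH0

Answer: P0:NH1 P1:NH0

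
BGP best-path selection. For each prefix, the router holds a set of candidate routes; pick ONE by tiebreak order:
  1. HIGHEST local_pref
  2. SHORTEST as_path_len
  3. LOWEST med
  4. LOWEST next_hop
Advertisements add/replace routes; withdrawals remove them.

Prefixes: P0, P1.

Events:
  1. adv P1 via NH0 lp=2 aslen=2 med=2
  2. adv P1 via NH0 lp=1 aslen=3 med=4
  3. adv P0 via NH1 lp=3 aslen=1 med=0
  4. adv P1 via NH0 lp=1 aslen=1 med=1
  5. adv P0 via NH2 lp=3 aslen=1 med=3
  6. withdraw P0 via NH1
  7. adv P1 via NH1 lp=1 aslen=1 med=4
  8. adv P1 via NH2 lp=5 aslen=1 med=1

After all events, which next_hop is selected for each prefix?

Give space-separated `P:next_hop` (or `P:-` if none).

Answer: P0:NH2 P1:NH2

Derivation:
Op 1: best P0=- P1=NH0
Op 2: best P0=- P1=NH0
Op 3: best P0=NH1 P1=NH0
Op 4: best P0=NH1 P1=NH0
Op 5: best P0=NH1 P1=NH0
Op 6: best P0=NH2 P1=NH0
Op 7: best P0=NH2 P1=NH0
Op 8: best P0=NH2 P1=NH2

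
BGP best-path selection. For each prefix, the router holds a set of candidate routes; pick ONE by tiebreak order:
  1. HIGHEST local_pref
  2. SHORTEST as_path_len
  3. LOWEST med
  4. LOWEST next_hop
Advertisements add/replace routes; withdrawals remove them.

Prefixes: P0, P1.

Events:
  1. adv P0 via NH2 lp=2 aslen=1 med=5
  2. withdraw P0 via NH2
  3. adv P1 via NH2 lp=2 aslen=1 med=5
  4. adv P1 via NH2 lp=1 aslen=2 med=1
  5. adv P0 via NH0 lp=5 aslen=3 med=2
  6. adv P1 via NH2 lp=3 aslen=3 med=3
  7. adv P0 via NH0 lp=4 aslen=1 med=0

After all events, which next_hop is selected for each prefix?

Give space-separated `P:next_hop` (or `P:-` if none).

Op 1: best P0=NH2 P1=-
Op 2: best P0=- P1=-
Op 3: best P0=- P1=NH2
Op 4: best P0=- P1=NH2
Op 5: best P0=NH0 P1=NH2
Op 6: best P0=NH0 P1=NH2
Op 7: best P0=NH0 P1=NH2

Answer: P0:NH0 P1:NH2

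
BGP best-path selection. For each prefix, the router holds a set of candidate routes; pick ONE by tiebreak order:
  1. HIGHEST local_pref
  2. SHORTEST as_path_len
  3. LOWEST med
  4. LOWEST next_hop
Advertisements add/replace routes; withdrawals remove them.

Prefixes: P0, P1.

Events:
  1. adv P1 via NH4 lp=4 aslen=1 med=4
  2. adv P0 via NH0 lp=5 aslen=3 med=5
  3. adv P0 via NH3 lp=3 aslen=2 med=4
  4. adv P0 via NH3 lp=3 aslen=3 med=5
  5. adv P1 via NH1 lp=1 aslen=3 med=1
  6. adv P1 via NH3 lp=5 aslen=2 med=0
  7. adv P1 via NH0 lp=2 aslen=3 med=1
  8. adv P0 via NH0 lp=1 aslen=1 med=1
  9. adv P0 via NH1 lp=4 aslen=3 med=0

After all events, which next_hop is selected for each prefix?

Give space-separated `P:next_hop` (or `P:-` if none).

Op 1: best P0=- P1=NH4
Op 2: best P0=NH0 P1=NH4
Op 3: best P0=NH0 P1=NH4
Op 4: best P0=NH0 P1=NH4
Op 5: best P0=NH0 P1=NH4
Op 6: best P0=NH0 P1=NH3
Op 7: best P0=NH0 P1=NH3
Op 8: best P0=NH3 P1=NH3
Op 9: best P0=NH1 P1=NH3

Answer: P0:NH1 P1:NH3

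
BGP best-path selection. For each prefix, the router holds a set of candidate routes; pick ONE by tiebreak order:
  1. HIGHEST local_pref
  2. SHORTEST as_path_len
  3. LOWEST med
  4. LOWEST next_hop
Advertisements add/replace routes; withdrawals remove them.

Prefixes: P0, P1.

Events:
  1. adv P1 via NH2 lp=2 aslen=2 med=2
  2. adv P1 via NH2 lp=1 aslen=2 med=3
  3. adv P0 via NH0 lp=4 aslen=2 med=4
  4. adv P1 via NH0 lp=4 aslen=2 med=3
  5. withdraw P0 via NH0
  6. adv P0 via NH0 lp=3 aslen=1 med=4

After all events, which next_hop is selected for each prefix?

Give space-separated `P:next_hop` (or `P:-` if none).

Op 1: best P0=- P1=NH2
Op 2: best P0=- P1=NH2
Op 3: best P0=NH0 P1=NH2
Op 4: best P0=NH0 P1=NH0
Op 5: best P0=- P1=NH0
Op 6: best P0=NH0 P1=NH0

Answer: P0:NH0 P1:NH0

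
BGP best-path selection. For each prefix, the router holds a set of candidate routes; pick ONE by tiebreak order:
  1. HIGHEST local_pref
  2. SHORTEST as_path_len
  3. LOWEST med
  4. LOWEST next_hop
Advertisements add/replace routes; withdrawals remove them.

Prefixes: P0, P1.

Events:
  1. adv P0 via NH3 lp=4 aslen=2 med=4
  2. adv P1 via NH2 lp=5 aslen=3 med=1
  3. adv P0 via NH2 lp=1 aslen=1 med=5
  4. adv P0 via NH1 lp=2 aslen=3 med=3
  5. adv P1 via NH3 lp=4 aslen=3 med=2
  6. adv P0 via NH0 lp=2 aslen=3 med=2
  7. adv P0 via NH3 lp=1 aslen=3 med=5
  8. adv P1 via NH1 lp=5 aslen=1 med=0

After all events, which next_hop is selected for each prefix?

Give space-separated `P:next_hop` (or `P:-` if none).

Op 1: best P0=NH3 P1=-
Op 2: best P0=NH3 P1=NH2
Op 3: best P0=NH3 P1=NH2
Op 4: best P0=NH3 P1=NH2
Op 5: best P0=NH3 P1=NH2
Op 6: best P0=NH3 P1=NH2
Op 7: best P0=NH0 P1=NH2
Op 8: best P0=NH0 P1=NH1

Answer: P0:NH0 P1:NH1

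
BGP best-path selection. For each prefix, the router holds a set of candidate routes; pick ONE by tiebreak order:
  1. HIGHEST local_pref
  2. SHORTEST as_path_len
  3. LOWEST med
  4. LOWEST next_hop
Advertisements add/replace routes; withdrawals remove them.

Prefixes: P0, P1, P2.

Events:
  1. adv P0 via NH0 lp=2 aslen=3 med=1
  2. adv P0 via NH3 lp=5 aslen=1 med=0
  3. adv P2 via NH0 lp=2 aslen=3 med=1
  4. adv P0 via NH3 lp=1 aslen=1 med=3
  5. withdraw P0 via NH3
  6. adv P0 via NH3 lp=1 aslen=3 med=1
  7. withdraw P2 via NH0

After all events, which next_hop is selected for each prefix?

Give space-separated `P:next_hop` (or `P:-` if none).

Op 1: best P0=NH0 P1=- P2=-
Op 2: best P0=NH3 P1=- P2=-
Op 3: best P0=NH3 P1=- P2=NH0
Op 4: best P0=NH0 P1=- P2=NH0
Op 5: best P0=NH0 P1=- P2=NH0
Op 6: best P0=NH0 P1=- P2=NH0
Op 7: best P0=NH0 P1=- P2=-

Answer: P0:NH0 P1:- P2:-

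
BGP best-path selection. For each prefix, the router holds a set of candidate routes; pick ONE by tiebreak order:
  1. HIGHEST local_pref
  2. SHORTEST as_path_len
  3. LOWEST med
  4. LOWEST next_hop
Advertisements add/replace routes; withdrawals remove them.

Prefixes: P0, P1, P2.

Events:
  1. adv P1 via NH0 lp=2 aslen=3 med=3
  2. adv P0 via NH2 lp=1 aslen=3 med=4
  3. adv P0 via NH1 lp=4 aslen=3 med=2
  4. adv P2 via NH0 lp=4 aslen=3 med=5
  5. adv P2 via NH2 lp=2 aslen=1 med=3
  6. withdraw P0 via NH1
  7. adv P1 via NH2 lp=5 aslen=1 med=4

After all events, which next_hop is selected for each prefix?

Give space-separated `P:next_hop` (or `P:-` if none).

Op 1: best P0=- P1=NH0 P2=-
Op 2: best P0=NH2 P1=NH0 P2=-
Op 3: best P0=NH1 P1=NH0 P2=-
Op 4: best P0=NH1 P1=NH0 P2=NH0
Op 5: best P0=NH1 P1=NH0 P2=NH0
Op 6: best P0=NH2 P1=NH0 P2=NH0
Op 7: best P0=NH2 P1=NH2 P2=NH0

Answer: P0:NH2 P1:NH2 P2:NH0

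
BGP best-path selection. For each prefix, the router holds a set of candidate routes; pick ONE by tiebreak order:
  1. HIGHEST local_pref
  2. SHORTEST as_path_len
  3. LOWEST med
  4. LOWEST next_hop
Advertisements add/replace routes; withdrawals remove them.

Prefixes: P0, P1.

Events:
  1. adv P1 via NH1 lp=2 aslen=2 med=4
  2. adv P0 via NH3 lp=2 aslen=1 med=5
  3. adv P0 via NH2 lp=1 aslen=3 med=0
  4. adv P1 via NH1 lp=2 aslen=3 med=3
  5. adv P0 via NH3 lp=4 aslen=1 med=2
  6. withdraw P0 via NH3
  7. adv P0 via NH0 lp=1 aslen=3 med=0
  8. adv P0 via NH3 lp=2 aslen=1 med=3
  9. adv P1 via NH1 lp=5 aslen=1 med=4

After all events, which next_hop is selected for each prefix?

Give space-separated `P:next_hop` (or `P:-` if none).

Answer: P0:NH3 P1:NH1

Derivation:
Op 1: best P0=- P1=NH1
Op 2: best P0=NH3 P1=NH1
Op 3: best P0=NH3 P1=NH1
Op 4: best P0=NH3 P1=NH1
Op 5: best P0=NH3 P1=NH1
Op 6: best P0=NH2 P1=NH1
Op 7: best P0=NH0 P1=NH1
Op 8: best P0=NH3 P1=NH1
Op 9: best P0=NH3 P1=NH1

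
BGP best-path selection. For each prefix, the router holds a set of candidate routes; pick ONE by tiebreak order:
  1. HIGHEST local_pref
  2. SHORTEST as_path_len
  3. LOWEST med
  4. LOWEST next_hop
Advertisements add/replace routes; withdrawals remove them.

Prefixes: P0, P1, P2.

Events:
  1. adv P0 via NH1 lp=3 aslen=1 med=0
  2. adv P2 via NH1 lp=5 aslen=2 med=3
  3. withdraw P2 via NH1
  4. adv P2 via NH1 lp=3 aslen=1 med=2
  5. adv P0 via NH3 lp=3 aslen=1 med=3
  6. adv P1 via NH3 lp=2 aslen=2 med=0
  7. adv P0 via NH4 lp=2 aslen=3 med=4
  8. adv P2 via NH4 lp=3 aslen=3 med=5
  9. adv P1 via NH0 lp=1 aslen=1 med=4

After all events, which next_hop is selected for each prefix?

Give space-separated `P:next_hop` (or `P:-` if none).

Op 1: best P0=NH1 P1=- P2=-
Op 2: best P0=NH1 P1=- P2=NH1
Op 3: best P0=NH1 P1=- P2=-
Op 4: best P0=NH1 P1=- P2=NH1
Op 5: best P0=NH1 P1=- P2=NH1
Op 6: best P0=NH1 P1=NH3 P2=NH1
Op 7: best P0=NH1 P1=NH3 P2=NH1
Op 8: best P0=NH1 P1=NH3 P2=NH1
Op 9: best P0=NH1 P1=NH3 P2=NH1

Answer: P0:NH1 P1:NH3 P2:NH1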